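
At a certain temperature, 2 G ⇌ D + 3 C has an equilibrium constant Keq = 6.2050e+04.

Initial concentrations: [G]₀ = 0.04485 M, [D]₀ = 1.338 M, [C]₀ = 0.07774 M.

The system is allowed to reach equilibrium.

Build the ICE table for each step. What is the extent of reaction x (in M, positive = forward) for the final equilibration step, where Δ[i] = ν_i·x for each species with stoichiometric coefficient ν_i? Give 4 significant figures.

x = 0.0223 M

Q₀ = 0.3125 vs Keq = 6.2050e+04 ⇒ Q<K, forward
Step 1:
                    G           D           C
  Initial     0.04485       1.338     0.07774
  Change     -0.04459      0.0223     0.06689
  Equil    2.5753e-04        1.36      0.1446
  solve Keq expr → x = 0.0223; check Q = 6.2050e+04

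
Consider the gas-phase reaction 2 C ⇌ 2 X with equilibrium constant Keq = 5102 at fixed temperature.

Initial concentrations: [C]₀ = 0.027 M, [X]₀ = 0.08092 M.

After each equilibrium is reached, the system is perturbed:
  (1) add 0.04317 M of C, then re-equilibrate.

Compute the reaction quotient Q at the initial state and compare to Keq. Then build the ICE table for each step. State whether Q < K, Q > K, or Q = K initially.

Q₀ = 8.982 vs Keq = 5102 ⇒ Q<K, forward
Step 1:
                  C         X
  I           0.027   0.08092
  C        -0.02551   0.02551
  E         0.00149    0.1064
  solve Keq expr → x = 0.01275; check Q = 5102
Then add 0.04317 M of C.
Step 2:
                  C         X
  I         0.04466    0.1064
  C        -0.04257   0.04257
  E        0.002086     0.149
  solve Keq expr → x = 0.02129; check Q = 5102

Q₀ = 8.982; Q < K (proceeds forward)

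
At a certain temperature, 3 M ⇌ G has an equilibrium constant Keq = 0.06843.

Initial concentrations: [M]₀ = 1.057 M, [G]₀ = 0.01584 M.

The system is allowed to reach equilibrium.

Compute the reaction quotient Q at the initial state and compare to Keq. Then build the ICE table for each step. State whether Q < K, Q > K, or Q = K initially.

Q₀ = 0.01341 vs Keq = 0.06843 ⇒ Q<K, forward
Step 1:
                   M          G
  Initial      1.057    0.01584
  Change     -0.1209     0.0403
  Equil       0.9361    0.05614
  solve Keq expr → x = 0.0403; check Q = 0.06843

Q₀ = 0.01341; Q < K (proceeds forward)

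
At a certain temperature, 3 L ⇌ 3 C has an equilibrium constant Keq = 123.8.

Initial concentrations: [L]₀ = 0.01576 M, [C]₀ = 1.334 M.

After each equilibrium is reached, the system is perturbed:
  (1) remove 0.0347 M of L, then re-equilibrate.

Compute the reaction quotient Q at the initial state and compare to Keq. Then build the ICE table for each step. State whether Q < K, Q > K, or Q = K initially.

Q₀ = 6.0646e+05; Q > K (proceeds reverse)

Q₀ = 6.0646e+05 vs Keq = 123.8 ⇒ Q>K, reverse
Step 1:
                    L           C
  I           0.01576       1.334
  C            0.2098     -0.2098
  E            0.2256       1.124
  solve Keq expr → x = -0.06993; check Q = 123.8
Then remove 0.0347 M of L.
Step 2:
                    L           C
  I            0.1909       1.124
  C            0.0289     -0.0289
  E            0.2198       1.095
  solve Keq expr → x = -0.009634; check Q = 123.8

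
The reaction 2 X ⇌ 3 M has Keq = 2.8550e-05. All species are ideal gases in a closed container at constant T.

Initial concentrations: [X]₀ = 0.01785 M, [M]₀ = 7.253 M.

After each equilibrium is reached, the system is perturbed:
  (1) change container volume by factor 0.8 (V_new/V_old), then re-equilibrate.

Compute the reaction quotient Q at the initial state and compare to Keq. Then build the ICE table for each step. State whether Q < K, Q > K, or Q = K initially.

Q₀ = 1.1975e+06 vs Keq = 2.8550e-05 ⇒ Q>K, reverse
Step 1:
                   X          M
  Initial    0.01785      7.253
  Change       4.777     -7.166
  Equil        4.795    0.08691
  solve Keq expr → x = -2.389; check Q = 2.8550e-05
Then change container volume by factor 0.8 (V_new/V_old).
Step 2:
                   X          M
  Initial      5.994     0.1086
  Change    0.005153   -0.00773
  Equil        5.999     0.1009
  solve Keq expr → x = -0.002577; check Q = 2.8550e-05

Q₀ = 1.1975e+06; Q > K (proceeds reverse)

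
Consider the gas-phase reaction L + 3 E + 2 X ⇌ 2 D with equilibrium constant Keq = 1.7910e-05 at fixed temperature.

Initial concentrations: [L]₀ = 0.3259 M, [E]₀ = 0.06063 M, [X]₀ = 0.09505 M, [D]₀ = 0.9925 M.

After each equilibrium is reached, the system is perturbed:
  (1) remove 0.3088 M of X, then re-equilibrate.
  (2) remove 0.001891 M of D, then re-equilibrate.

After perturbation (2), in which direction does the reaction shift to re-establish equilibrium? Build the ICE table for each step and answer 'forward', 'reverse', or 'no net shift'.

Direction: forward

Q₀ = 1.5011e+06 vs Keq = 1.7910e-05 ⇒ Q>K, reverse
Step 1:
                    L           E           X           D
  init         0.3259     0.06063     0.09505      0.9925
  Δ            0.4923       1.477      0.9846     -0.9846
  eq           0.8182       1.538        1.08     0.00788
  solve Keq expr → x = -0.4923; check Q = 1.7910e-05
Then remove 0.3088 M of X.
Step 2:
                    L           E           X           D
  init         0.8182       1.538      0.7709     0.00788
  Δ          0.001108    0.003323    0.002215   -0.002215
  eq           0.8193       1.541      0.7731    0.005664
  solve Keq expr → x = -0.001108; check Q = 1.7910e-05
Then remove 0.001891 M of D.
Step 3:
                    L           E           X           D
  init         0.8193       1.541      0.7731    0.003773
  Δ       -9.2943e-04   -0.002788   -0.001859    0.001859
  eq           0.8184       1.538      0.7712    0.005632
  solve Keq expr → x = 9.2943e-04; check Q = 1.7910e-05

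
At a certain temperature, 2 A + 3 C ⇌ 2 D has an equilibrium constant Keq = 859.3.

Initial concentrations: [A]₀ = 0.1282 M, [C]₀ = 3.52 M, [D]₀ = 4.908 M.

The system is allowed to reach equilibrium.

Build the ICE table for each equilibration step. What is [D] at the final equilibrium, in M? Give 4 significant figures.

Q₀ = 33.61 vs Keq = 859.3 ⇒ Q<K, forward
Step 1:
                   A          C          D
  Initial     0.1282       3.52      4.908
  Change     -0.1006    -0.1509     0.1006
  Equil      0.02763      3.369      5.009
  solve Keq expr → x = 0.05029; check Q = 859.3

[D]_eq = 5.009 M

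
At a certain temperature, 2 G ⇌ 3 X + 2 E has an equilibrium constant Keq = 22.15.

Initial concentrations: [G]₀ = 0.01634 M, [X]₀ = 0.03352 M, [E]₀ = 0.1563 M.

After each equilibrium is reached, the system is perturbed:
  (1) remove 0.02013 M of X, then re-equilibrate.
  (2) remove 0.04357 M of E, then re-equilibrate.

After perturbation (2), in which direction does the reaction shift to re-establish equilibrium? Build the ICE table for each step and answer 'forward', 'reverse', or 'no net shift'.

Direction: forward

Q₀ = 0.003446 vs Keq = 22.15 ⇒ Q<K, forward
Step 1:
                  G         X         E
  Initial   0.01634   0.03352    0.1563
  Change   -0.01584   0.02376   0.01584
  Equil   5.0139e-04   0.05728    0.1721
  solve Keq expr → x = 0.007919; check Q = 22.15
Then remove 0.02013 M of X.
Step 2:
                  G         X         E
  Initial 5.0139e-04   0.03715    0.1721
  Change  -2.3541e-04 3.5311e-04 2.3541e-04
  Equil   2.6598e-04    0.0375    0.1724
  solve Keq expr → x = 1.1770e-04; check Q = 22.15
Then remove 0.04357 M of E.
Step 3:
                  G         X         E
  Initial 2.6598e-04    0.0375    0.1288
  Change  -6.6336e-05 9.9504e-05 6.6336e-05
  Equil   1.9964e-04    0.0376    0.1289
  solve Keq expr → x = 3.3168e-05; check Q = 22.15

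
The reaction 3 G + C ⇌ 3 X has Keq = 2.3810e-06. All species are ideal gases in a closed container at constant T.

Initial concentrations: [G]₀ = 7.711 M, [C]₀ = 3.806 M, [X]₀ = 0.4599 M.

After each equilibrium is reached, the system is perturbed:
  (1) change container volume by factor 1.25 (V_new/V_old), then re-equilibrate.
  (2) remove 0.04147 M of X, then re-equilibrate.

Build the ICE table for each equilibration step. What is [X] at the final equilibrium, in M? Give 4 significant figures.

[X]_eq = 0.1242 M

Q₀ = 5.5743e-05 vs Keq = 2.3810e-06 ⇒ Q>K, reverse
Step 1:
                    G           C           X
  Initial       7.711       3.806      0.4599
  Change       0.2916     0.09722     -0.2916
  Equil         8.003       3.903      0.1683
  solve Keq expr → x = -0.09722; check Q = 2.3810e-06
Then change container volume by factor 1.25 (V_new/V_old).
Step 2:
                    G           C           X
  Initial       6.402       3.123      0.1346
  Change     0.009423    0.003141   -0.009423
  Equil         6.412       3.126      0.1252
  solve Keq expr → x = -0.003141; check Q = 2.3810e-06
Then remove 0.04147 M of X.
Step 3:
                    G           C           X
  Initial       6.412       3.126     0.08371
  Change      -0.0405     -0.0135      0.0405
  Equil         6.371       3.112      0.1242
  solve Keq expr → x = 0.0135; check Q = 2.3810e-06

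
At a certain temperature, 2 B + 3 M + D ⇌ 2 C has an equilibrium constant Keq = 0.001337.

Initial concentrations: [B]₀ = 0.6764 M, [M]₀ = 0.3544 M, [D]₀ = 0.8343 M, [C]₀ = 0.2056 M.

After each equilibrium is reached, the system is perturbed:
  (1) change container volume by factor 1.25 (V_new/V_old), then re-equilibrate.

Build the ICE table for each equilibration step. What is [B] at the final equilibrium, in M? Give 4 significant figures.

[B]_eq = 0.6974 M

Q₀ = 2.488 vs Keq = 0.001337 ⇒ Q>K, reverse
Step 1:
                  B         M         D         C
  init       0.6764    0.3544    0.8343    0.2056
  Δ            0.19     0.285   0.09499     -0.19
  eq         0.8664    0.6394    0.9293   0.01561
  solve Keq expr → x = -0.09499; check Q = 0.001337
Then change container volume by factor 1.25 (V_new/V_old).
Step 2:
                  B         M         D         C
  init       0.6931    0.5115    0.7434   0.01249
  Δ        0.004283  0.006425  0.002142 -0.004283
  eq         0.6974    0.5179    0.7456  0.008207
  solve Keq expr → x = -0.002142; check Q = 0.001337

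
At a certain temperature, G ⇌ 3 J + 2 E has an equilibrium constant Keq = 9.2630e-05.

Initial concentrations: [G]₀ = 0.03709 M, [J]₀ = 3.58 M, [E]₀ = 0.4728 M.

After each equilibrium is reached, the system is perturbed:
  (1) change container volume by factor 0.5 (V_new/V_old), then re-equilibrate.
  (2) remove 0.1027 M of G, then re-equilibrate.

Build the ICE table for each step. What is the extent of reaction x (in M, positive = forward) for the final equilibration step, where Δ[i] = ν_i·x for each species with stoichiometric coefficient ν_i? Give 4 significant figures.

Q₀ = 276.5 vs Keq = 9.2630e-05 ⇒ Q>K, reverse
Step 1:
                    G           J           E
  I           0.03709        3.58      0.4728
  C            0.2359     -0.7077     -0.4718
  E             0.273       2.872    0.001033
  solve Keq expr → x = -0.2359; check Q = 9.2630e-05
Then change container volume by factor 0.5 (V_new/V_old).
Step 2:
                    G           J           E
  I            0.5459       5.745    0.002066
  C        7.7437e-04   -0.002323   -0.001549
  E            0.5467       5.742  5.1716e-04
  solve Keq expr → x = -7.7437e-04; check Q = 9.2630e-05
Then remove 0.1027 M of G.
Step 3:
                    G           J           E
  I             0.444       5.742  5.1716e-04
  C        2.5537e-05 -7.6612e-05 -5.1075e-05
  E             0.444       5.742  4.6608e-04
  solve Keq expr → x = -2.5537e-05; check Q = 9.2630e-05

x = -2.5537e-05 M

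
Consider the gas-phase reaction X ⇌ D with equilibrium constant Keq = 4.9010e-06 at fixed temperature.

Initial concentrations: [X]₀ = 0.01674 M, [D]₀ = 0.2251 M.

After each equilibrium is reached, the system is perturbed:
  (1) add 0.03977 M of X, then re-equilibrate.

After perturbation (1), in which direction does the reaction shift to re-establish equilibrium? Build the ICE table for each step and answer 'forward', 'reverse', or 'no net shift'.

Direction: forward

Q₀ = 13.45 vs Keq = 4.9010e-06 ⇒ Q>K, reverse
Step 1:
                  X         D
  init      0.01674    0.2251
  Δ          0.2251   -0.2251
  eq         0.2418 1.1853e-06
  solve Keq expr → x = -0.2251; check Q = 4.9010e-06
Then add 0.03977 M of X.
Step 2:
                  X         D
  init       0.2816 1.1853e-06
  Δ       -1.9491e-07 1.9491e-07
  eq         0.2816 1.3802e-06
  solve Keq expr → x = 1.9491e-07; check Q = 4.9010e-06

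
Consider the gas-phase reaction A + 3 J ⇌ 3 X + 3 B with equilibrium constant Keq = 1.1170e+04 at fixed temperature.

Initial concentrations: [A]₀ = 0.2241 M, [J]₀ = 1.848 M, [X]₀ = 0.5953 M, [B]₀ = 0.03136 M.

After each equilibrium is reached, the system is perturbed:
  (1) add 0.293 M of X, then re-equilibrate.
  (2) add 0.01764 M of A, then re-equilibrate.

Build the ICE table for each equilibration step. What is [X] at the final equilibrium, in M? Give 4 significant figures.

Q₀ = 4.6003e-06 vs Keq = 1.1170e+04 ⇒ Q<K, forward
Step 1:
                  A         J         X         B
  I          0.2241     1.848    0.5953   0.03136
  C         -0.2241   -0.6722    0.6722    0.6722
  E       3.9050e-05     1.176     1.267    0.7035
  solve Keq expr → x = 0.2241; check Q = 1.1170e+04
Then add 0.293 M of X.
Step 2:
                  A         J         X         B
  I       3.9050e-05     1.176      1.56    0.7035
  C       3.3760e-05 1.0128e-04 -1.0128e-04 -1.0128e-04
  E       7.2810e-05     1.176      1.56    0.7034
  solve Keq expr → x = -3.3760e-05; check Q = 1.1170e+04
Then add 0.01764 M of A.
Step 3:
                  A         J         X         B
  I         0.01771     1.176      1.56    0.7034
  C         -0.0176  -0.05279   0.05279   0.05279
  E       1.1473e-04     1.123     1.613    0.7562
  solve Keq expr → x = 0.0176; check Q = 1.1170e+04

[X]_eq = 1.613 M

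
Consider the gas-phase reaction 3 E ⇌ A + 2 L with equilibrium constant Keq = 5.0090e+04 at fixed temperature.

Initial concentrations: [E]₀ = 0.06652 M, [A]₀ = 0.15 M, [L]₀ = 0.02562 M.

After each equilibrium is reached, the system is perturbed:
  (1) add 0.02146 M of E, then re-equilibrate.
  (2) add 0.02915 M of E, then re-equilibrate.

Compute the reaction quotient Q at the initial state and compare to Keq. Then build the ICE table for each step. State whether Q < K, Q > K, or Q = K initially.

Q₀ = 0.3345 vs Keq = 5.0090e+04 ⇒ Q<K, forward
Step 1:
                  E         A         L
  init      0.06652      0.15   0.02562
  Δ          -0.064   0.02133   0.04267
  eq       0.002517    0.1713   0.06829
  solve Keq expr → x = 0.02133; check Q = 5.0090e+04
Then add 0.02146 M of E.
Step 2:
                  E         A         L
  init      0.02398    0.1713   0.06829
  Δ        -0.02109  0.007029   0.01406
  eq        0.00289    0.1784   0.08235
  solve Keq expr → x = 0.007029; check Q = 5.0090e+04
Then add 0.02915 M of E.
Step 3:
                  E         A         L
  init      0.03204    0.1784   0.08235
  Δ        -0.02866  0.009553   0.01911
  eq        0.00338    0.1879    0.1015
  solve Keq expr → x = 0.009553; check Q = 5.0090e+04

Q₀ = 0.3345; Q < K (proceeds forward)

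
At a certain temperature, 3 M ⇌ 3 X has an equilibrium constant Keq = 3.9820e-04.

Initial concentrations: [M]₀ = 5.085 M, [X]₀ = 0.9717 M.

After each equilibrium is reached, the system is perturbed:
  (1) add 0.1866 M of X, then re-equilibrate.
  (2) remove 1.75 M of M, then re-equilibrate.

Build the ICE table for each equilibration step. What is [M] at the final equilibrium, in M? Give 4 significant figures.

Q₀ = 0.006978 vs Keq = 3.9820e-04 ⇒ Q>K, reverse
Step 1:
                    M           X
  Initial       5.085      0.9717
  Change       0.5566     -0.5566
  Equil         5.642      0.4151
  solve Keq expr → x = -0.1855; check Q = 3.9820e-04
Then add 0.1866 M of X.
Step 2:
                    M           X
  Initial       5.642      0.6017
  Change       0.1738     -0.1738
  Equil         5.815      0.4278
  solve Keq expr → x = -0.05794; check Q = 3.9820e-04
Then remove 1.75 M of M.
Step 3:
                    M           X
  Initial       4.065      0.4278
  Change       0.1199     -0.1199
  Equil         4.185      0.3079
  solve Keq expr → x = -0.03997; check Q = 3.9820e-04

[M]_eq = 4.185 M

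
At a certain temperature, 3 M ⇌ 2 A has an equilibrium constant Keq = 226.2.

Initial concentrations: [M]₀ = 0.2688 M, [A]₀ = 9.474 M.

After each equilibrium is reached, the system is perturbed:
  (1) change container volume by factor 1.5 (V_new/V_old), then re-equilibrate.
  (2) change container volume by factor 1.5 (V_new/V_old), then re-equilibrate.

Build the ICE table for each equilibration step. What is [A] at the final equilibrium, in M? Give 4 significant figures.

Q₀ = 4621 vs Keq = 226.2 ⇒ Q>K, reverse
Step 1:
                  M         A
  I          0.2688     9.474
  C          0.4504   -0.3003
  E          0.7192     9.174
  solve Keq expr → x = -0.1501; check Q = 226.2
Then change container volume by factor 1.5 (V_new/V_old).
Step 2:
                  M         A
  I          0.4795     6.116
  C         0.06672  -0.04448
  E          0.5462     6.071
  solve Keq expr → x = -0.02224; check Q = 226.2
Then change container volume by factor 1.5 (V_new/V_old).
Step 3:
                  M         A
  I          0.3641     4.048
  C         0.05039  -0.03359
  E          0.4145     4.014
  solve Keq expr → x = -0.0168; check Q = 226.2

[A]_eq = 4.014 M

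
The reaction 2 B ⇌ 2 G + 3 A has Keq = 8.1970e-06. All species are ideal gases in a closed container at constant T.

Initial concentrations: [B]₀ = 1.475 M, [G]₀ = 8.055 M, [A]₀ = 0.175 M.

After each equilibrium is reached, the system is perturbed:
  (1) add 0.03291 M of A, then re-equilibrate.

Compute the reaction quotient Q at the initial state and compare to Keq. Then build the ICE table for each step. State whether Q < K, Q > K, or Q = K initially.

Q₀ = 0.1598 vs Keq = 8.1970e-06 ⇒ Q>K, reverse
Step 1:
                    B           G           A
  Initial       1.475       8.055       0.175
  Change       0.1121     -0.1121     -0.1681
  Equil         1.587       7.943    0.006891
  solve Keq expr → x = -0.05604; check Q = 8.1970e-06
Then add 0.03291 M of A.
Step 2:
                    B           G           A
  Initial       1.587       7.943      0.0398
  Change      0.02189    -0.02189    -0.03283
  Equil         1.609       7.921    0.006967
  solve Keq expr → x = -0.01094; check Q = 8.1970e-06

Q₀ = 0.1598; Q > K (proceeds reverse)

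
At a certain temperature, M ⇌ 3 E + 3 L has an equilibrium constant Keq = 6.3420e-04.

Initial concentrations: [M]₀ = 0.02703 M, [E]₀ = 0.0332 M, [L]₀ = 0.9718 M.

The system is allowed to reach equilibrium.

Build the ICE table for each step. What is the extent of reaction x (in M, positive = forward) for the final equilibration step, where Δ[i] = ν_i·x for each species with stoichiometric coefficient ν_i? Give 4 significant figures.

x = -0.001959 M

Q₀ = 0.001243 vs Keq = 6.3420e-04 ⇒ Q>K, reverse
Step 1:
                  M         E         L
  I         0.02703    0.0332    0.9718
  C        0.001959 -0.005876 -0.005876
  E         0.02899   0.02732    0.9659
  solve Keq expr → x = -0.001959; check Q = 6.3420e-04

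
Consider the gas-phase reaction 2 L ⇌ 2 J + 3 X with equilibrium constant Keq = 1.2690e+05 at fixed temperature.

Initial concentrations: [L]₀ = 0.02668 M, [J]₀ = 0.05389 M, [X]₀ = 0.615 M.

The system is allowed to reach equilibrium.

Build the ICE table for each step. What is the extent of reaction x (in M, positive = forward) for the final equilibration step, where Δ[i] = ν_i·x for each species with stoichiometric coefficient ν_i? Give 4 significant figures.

Q₀ = 0.949 vs Keq = 1.2690e+05 ⇒ Q<K, forward
Step 1:
                    L           J           X
  init        0.02668     0.05389       0.615
  Δ          -0.02656     0.02656     0.03984
  eq       1.1967e-04     0.08045      0.6548
  solve Keq expr → x = 0.01328; check Q = 1.2690e+05

x = 0.01328 M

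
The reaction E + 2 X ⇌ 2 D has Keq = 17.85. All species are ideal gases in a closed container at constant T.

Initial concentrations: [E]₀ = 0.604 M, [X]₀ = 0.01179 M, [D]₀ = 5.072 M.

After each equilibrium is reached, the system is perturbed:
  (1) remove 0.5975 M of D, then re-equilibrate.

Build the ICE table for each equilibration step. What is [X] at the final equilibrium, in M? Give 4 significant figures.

[X]_eq = 0.8506 M

Q₀ = 3.0640e+05 vs Keq = 17.85 ⇒ Q>K, reverse
Step 1:
                  E         X         D
  init        0.604   0.01179     5.072
  Δ          0.4672    0.9344   -0.9344
  eq          1.071    0.9462     4.138
  solve Keq expr → x = -0.4672; check Q = 17.85
Then remove 0.5975 M of D.
Step 2:
                  E         X         D
  init        1.071    0.9462      3.54
  Δ        -0.04779  -0.09559   0.09559
  eq          1.023    0.8506     3.636
  solve Keq expr → x = 0.04779; check Q = 17.85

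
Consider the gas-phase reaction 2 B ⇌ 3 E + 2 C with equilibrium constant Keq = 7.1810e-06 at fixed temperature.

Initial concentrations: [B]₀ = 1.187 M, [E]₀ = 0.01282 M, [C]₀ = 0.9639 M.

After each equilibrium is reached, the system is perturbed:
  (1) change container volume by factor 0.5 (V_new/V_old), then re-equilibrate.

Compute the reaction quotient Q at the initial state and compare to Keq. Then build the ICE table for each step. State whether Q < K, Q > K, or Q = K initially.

Q₀ = 1.3894e-06 vs Keq = 7.1810e-06 ⇒ Q<K, forward
Step 1:
                    B           E           C
  Initial       1.187     0.01282      0.9639
  Change    -0.006117    0.009176    0.006117
  Equil         1.181       0.022        0.97
  solve Keq expr → x = 0.003059; check Q = 7.1810e-06
Then change container volume by factor 0.5 (V_new/V_old).
Step 2:
                    B           E           C
  Initial       2.362     0.04399        1.94
  Change      0.01453     -0.0218    -0.01453
  Equil         2.376      0.0222       1.926
  solve Keq expr → x = -0.007265; check Q = 7.1810e-06

Q₀ = 1.3894e-06; Q < K (proceeds forward)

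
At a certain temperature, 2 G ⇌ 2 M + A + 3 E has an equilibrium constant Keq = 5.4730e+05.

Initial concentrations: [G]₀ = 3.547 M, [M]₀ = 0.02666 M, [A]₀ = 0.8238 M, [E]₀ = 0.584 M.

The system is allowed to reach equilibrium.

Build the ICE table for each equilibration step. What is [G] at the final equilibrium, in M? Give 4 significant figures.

[G]_eq = 0.1032 M

Q₀ = 9.2695e-06 vs Keq = 5.4730e+05 ⇒ Q<K, forward
Step 1:
                   G          M          A          E
  I            3.547    0.02666     0.8238      0.584
  C           -3.444      3.444      1.722      5.166
  E           0.1032       3.47      2.546       5.75
  solve Keq expr → x = 1.722; check Q = 5.4730e+05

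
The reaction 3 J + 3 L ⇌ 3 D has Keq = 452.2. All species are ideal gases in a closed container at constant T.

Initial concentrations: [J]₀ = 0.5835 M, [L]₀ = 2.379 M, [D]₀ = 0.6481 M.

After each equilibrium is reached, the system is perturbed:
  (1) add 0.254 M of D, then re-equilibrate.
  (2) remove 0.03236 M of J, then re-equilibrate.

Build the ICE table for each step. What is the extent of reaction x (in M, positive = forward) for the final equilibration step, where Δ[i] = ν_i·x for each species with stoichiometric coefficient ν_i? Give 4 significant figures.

Q₀ = 0.1018 vs Keq = 452.2 ⇒ Q<K, forward
Step 1:
                   J          L          D
  I           0.5835      2.379     0.6481
  C          -0.5035    -0.5035     0.5035
  E             0.08      1.875      1.152
  solve Keq expr → x = 0.1678; check Q = 452.2
Then add 0.254 M of D.
Step 2:
                   J          L          D
  I             0.08      1.875      1.406
  C          0.01575    0.01575   -0.01575
  E          0.09574      1.891       1.39
  solve Keq expr → x = -0.005249; check Q = 452.2
Then remove 0.03236 M of J.
Step 3:
                   J          L          D
  I          0.06338      1.891       1.39
  C          0.02895    0.02895   -0.02895
  E          0.09234       1.92      1.361
  solve Keq expr → x = -0.009651; check Q = 452.2

x = -0.009651 M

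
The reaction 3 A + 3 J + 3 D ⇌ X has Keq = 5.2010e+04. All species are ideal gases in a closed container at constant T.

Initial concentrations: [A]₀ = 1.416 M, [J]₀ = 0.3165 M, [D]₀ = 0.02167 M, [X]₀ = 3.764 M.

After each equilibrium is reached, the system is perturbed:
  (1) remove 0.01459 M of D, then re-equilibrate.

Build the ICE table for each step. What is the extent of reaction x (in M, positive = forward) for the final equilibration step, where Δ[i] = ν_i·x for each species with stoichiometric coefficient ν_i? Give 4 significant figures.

x = -0.003887 M

Q₀ = 4.1092e+06 vs Keq = 5.2010e+04 ⇒ Q>K, reverse
Step 1:
                    A           J           D           X
  I             1.416      0.3165     0.02167       3.764
  C           0.05457     0.05457     0.05457    -0.01819
  E             1.471      0.3711     0.07624       3.746
  solve Keq expr → x = -0.01819; check Q = 5.2010e+04
Then remove 0.01459 M of D.
Step 2:
                    A           J           D           X
  I             1.471      0.3711     0.06165       3.746
  C           0.01166     0.01166     0.01166   -0.003887
  E             1.482      0.3827     0.07331       3.742
  solve Keq expr → x = -0.003887; check Q = 5.2010e+04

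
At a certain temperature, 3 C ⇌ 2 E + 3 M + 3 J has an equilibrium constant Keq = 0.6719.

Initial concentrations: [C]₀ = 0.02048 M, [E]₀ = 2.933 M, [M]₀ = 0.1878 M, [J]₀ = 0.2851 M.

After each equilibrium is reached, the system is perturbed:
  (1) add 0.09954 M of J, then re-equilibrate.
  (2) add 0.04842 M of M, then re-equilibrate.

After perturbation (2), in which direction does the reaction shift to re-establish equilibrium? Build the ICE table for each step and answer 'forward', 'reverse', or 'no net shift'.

Q₀ = 153.7 vs Keq = 0.6719 ⇒ Q>K, reverse
Step 1:
                    C           E           M           J
  I           0.02048       2.933      0.1878      0.2851
  C           0.05253    -0.03502    -0.05253    -0.05253
  E           0.07301       2.898      0.1353      0.2326
  solve Keq expr → x = -0.01751; check Q = 0.6719
Then add 0.09954 M of J.
Step 2:
                    C           E           M           J
  I           0.07301       2.898      0.1353      0.3321
  C           0.01515     -0.0101    -0.01515    -0.01515
  E           0.08816       2.888      0.1201       0.317
  solve Keq expr → x = -0.005049; check Q = 0.6719
Then add 0.04842 M of M.
Step 3:
                    C           E           M           J
  I           0.08816       2.888      0.1685       0.317
  C           0.01691    -0.01127    -0.01691    -0.01691
  E            0.1051       2.877      0.1516      0.3001
  solve Keq expr → x = -0.005637; check Q = 0.6719

Direction: reverse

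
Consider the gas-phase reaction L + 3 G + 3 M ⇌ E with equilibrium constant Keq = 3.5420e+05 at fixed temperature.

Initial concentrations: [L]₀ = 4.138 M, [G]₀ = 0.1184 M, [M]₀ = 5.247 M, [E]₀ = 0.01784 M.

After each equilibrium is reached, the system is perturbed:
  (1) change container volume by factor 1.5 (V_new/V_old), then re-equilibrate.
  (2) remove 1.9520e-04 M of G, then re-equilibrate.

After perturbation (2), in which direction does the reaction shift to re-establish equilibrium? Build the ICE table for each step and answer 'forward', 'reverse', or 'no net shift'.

Direction: reverse

Q₀ = 0.01798 vs Keq = 3.5420e+05 ⇒ Q<K, forward
Step 1:
                   L          G          M          E
  init         4.138     0.1184      5.247    0.01784
  Δ         -0.03925    -0.1177    -0.1177    0.03925
  eq           4.099 6.6296e-04      5.129    0.05709
  solve Keq expr → x = 0.03925; check Q = 3.5420e+05
Then change container volume by factor 1.5 (V_new/V_old).
Step 2:
                   L          G          M          E
  init         2.733 4.4197e-04       3.42    0.03806
  Δ       1.8356e-04 5.5068e-04 5.5068e-04 -1.8356e-04
  eq           2.733 9.9266e-04       3.42    0.03787
  solve Keq expr → x = -1.8356e-04; check Q = 3.5420e+05
Then remove 1.9520e-04 M of G.
Step 3:
                   L          G          M          E
  init         2.733 7.9746e-04       3.42    0.03787
  Δ       6.4856e-05 1.9457e-04 1.9457e-04 -6.4856e-05
  eq           2.733 9.9203e-04       3.42    0.03781
  solve Keq expr → x = -6.4856e-05; check Q = 3.5420e+05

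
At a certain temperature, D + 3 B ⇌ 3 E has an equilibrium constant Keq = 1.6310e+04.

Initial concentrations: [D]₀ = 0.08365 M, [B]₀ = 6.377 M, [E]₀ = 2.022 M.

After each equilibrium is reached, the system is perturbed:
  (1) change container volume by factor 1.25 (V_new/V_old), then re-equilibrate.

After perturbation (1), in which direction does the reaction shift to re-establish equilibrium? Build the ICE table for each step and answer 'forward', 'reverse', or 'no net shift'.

Direction: reverse

Q₀ = 0.3811 vs Keq = 1.6310e+04 ⇒ Q<K, forward
Step 1:
                    D           B           E
  init        0.08365       6.377       2.022
  Δ          -0.08365     -0.2509      0.2509
  eq       3.1316e-06       6.126       2.273
  solve Keq expr → x = 0.08365; check Q = 1.6310e+04
Then change container volume by factor 1.25 (V_new/V_old).
Step 2:
                    D           B           E
  init     2.5053e-06       4.901       1.818
  Δ        6.2631e-07  1.8789e-06 -1.8789e-06
  eq       3.1316e-06       4.901       1.818
  solve Keq expr → x = -6.2631e-07; check Q = 1.6310e+04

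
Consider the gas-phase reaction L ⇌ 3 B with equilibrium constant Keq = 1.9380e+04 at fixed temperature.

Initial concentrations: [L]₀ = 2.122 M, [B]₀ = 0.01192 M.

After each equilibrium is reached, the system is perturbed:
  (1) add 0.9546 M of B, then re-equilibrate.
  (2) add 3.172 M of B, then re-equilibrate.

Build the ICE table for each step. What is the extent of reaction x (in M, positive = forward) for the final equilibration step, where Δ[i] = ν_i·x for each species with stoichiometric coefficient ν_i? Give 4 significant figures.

x = -0.03709 M

Q₀ = 7.9815e-07 vs Keq = 1.9380e+04 ⇒ Q<K, forward
Step 1:
                   L          B
  Initial      2.122    0.01192
  Change      -2.109      6.327
  Equil      0.01314      6.338
  solve Keq expr → x = 2.109; check Q = 1.9380e+04
Then add 0.9546 M of B.
Step 2:
                   L          B
  Initial    0.01314      7.293
  Change    0.006711   -0.02013
  Equil      0.01985      7.273
  solve Keq expr → x = -0.006711; check Q = 1.9380e+04
Then add 3.172 M of B.
Step 3:
                   L          B
  Initial    0.01985      10.44
  Change     0.03709    -0.1113
  Equil      0.05694      10.33
  solve Keq expr → x = -0.03709; check Q = 1.9380e+04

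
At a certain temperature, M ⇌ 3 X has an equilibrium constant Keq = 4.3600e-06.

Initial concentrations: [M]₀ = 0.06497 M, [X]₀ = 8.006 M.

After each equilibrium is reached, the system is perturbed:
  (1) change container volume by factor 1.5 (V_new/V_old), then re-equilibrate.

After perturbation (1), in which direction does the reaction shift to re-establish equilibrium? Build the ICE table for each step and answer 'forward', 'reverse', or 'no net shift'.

Direction: forward

Q₀ = 7898 vs Keq = 4.3600e-06 ⇒ Q>K, reverse
Step 1:
                  M         X
  I         0.06497     8.006
  C           2.661    -7.983
  E           2.726   0.02282
  solve Keq expr → x = -2.661; check Q = 4.3600e-06
Then change container volume by factor 1.5 (V_new/V_old).
Step 2:
                  M         X
  I           1.817   0.01521
  C       -0.001572  0.004716
  E           1.816   0.01993
  solve Keq expr → x = 0.001572; check Q = 4.3600e-06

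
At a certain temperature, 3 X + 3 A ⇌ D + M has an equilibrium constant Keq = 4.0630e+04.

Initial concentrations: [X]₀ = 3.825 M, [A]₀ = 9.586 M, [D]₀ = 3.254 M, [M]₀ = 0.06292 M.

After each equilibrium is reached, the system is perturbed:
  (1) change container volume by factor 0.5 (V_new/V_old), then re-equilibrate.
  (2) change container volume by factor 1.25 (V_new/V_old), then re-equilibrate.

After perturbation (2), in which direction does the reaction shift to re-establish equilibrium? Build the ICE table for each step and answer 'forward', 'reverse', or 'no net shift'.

Direction: reverse

Q₀ = 4.1534e-06 vs Keq = 4.0630e+04 ⇒ Q<K, forward
Step 1:
                    X           A           D           M
  Initial       3.825       9.586       3.254     0.06292
  Change       -3.816      -3.816       1.272       1.272
  Equil      0.009181        5.77       4.526       1.335
  solve Keq expr → x = 1.272; check Q = 4.0630e+04
Then change container volume by factor 0.5 (V_new/V_old).
Step 2:
                    X           A           D           M
  Initial     0.01836       11.54       9.052        2.67
  Change     -0.01106    -0.01106    0.003688    0.003688
  Equil      0.007299       11.53       9.056       2.673
  solve Keq expr → x = 0.003688; check Q = 4.0630e+04
Then change container volume by factor 1.25 (V_new/V_old).
Step 3:
                    X           A           D           M
  Initial    0.005839       9.223       7.244       2.139
  Change     0.002021    0.002021 -6.7351e-04 -6.7351e-04
  Equil      0.007859       9.225       7.244       2.138
  solve Keq expr → x = -6.7351e-04; check Q = 4.0630e+04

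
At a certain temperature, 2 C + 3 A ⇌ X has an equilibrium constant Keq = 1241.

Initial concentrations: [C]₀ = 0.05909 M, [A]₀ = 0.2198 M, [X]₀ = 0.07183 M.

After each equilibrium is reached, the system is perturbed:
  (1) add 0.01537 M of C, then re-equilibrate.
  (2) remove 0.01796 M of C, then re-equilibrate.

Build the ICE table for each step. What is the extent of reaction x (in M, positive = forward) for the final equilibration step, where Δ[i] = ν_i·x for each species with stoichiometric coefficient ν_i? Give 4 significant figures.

x = -0.004621 M

Q₀ = 1937 vs Keq = 1241 ⇒ Q>K, reverse
Step 1:
                   C          A          X
  init       0.05909     0.2198    0.07183
  Δ         0.007553    0.01133  -0.003777
  eq         0.06664     0.2311    0.06805
  solve Keq expr → x = -0.003777; check Q = 1241
Then add 0.01537 M of C.
Step 2:
                   C          A          X
  init       0.08201     0.2311    0.06805
  Δ        -0.007866    -0.0118   0.003933
  eq         0.07415     0.2193    0.07199
  solve Keq expr → x = 0.003933; check Q = 1241
Then remove 0.01796 M of C.
Step 3:
                   C          A          X
  init       0.05619     0.2193    0.07199
  Δ         0.009241    0.01386  -0.004621
  eq         0.06543     0.2332    0.06737
  solve Keq expr → x = -0.004621; check Q = 1241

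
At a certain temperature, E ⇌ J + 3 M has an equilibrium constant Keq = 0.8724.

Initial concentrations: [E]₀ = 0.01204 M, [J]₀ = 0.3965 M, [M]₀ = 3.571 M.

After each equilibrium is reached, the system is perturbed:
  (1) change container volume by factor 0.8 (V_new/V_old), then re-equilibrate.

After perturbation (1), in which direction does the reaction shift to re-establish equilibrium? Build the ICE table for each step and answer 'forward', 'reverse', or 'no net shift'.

Direction: reverse

Q₀ = 1500 vs Keq = 0.8724 ⇒ Q>K, reverse
Step 1:
                  E         J         M
  Initial   0.01204    0.3965     3.571
  Change     0.3736   -0.3736    -1.121
  Equil      0.3857   0.02288      2.45
  solve Keq expr → x = -0.3736; check Q = 0.8724
Then change container volume by factor 0.8 (V_new/V_old).
Step 2:
                  E         J         M
  Initial    0.4821   0.02859     3.063
  Change    0.01297  -0.01297  -0.03892
  Equil      0.4951   0.01562     3.024
  solve Keq expr → x = -0.01297; check Q = 0.8724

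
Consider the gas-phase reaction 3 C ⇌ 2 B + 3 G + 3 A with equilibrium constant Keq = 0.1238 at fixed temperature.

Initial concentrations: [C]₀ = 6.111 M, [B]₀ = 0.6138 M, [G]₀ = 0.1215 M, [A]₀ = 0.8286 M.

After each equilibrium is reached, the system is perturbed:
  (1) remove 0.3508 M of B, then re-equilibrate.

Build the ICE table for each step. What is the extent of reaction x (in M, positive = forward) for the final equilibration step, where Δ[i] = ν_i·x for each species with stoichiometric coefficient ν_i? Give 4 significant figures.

x = 0.03484 M

Q₀ = 1.6845e-06 vs Keq = 0.1238 ⇒ Q<K, forward
Step 1:
                    C           B           G           A
  I             6.111      0.6138      0.1215      0.8286
  C            -1.026      0.6843       1.026       1.026
  E             5.085       1.298       1.148       1.855
  solve Keq expr → x = 0.3422; check Q = 0.1238
Then remove 0.3508 M of B.
Step 2:
                    C           B           G           A
  I             5.085      0.9473       1.148       1.855
  C           -0.1045     0.06968      0.1045      0.1045
  E              4.98       1.017       1.252        1.96
  solve Keq expr → x = 0.03484; check Q = 0.1238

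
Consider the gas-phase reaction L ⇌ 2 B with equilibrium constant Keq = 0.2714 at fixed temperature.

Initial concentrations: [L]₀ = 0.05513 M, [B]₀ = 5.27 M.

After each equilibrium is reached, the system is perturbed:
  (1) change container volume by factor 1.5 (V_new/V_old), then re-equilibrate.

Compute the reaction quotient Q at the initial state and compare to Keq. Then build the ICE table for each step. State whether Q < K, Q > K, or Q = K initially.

Q₀ = 503.8 vs Keq = 0.2714 ⇒ Q>K, reverse
Step 1:
                  L         B
  Initial   0.05513      5.27
  Change       2.24    -4.481
  Equil       2.295    0.7893
  solve Keq expr → x = -2.24; check Q = 0.2714
Then change container volume by factor 1.5 (V_new/V_old).
Step 2:
                  L         B
  Initial      1.53    0.5262
  Change   -0.05345    0.1069
  Equil       1.477    0.6331
  solve Keq expr → x = 0.05345; check Q = 0.2714

Q₀ = 503.8; Q > K (proceeds reverse)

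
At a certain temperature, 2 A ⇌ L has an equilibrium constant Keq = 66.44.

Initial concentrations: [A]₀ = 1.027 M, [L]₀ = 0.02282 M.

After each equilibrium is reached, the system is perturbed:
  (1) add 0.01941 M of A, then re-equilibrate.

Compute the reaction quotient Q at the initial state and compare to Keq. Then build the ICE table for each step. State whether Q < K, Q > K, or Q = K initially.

Q₀ = 0.02164 vs Keq = 66.44 ⇒ Q<K, forward
Step 1:
                  A         L
  init        1.027   0.02282
  Δ         -0.9408    0.4704
  eq        0.08616    0.4932
  solve Keq expr → x = 0.4704; check Q = 66.44
Then add 0.01941 M of A.
Step 2:
                  A         L
  init       0.1056    0.4932
  Δ         -0.0186  0.009301
  eq        0.08697    0.5025
  solve Keq expr → x = 0.009301; check Q = 66.44

Q₀ = 0.02164; Q < K (proceeds forward)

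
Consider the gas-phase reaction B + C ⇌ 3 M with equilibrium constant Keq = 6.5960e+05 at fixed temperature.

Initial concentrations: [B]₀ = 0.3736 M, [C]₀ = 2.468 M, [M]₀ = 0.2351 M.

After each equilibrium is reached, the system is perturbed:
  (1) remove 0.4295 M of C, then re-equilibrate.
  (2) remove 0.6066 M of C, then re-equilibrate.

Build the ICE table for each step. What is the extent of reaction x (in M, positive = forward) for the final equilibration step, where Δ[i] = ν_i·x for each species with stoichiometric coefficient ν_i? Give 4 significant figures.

Q₀ = 0.01409 vs Keq = 6.5960e+05 ⇒ Q<K, forward
Step 1:
                  B         C         M
  init       0.3736     2.468    0.2351
  Δ         -0.3736   -0.3736     1.121
  eq      1.8044e-06     2.094     1.356
  solve Keq expr → x = 0.3736; check Q = 6.5960e+05
Then remove 0.4295 M of C.
Step 2:
                  B         C         M
  init    1.8044e-06     1.665     1.356
  Δ       4.6548e-07 4.6548e-07 -1.3965e-06
  eq      2.2699e-06     1.665     1.356
  solve Keq expr → x = -4.6548e-07; check Q = 6.5960e+05
Then remove 0.6066 M of C.
Step 3:
                  B         C         M
  init    2.2699e-06     1.058     1.356
  Δ       1.3010e-06 1.3010e-06 -3.9031e-06
  eq      3.5709e-06     1.058     1.356
  solve Keq expr → x = -1.3010e-06; check Q = 6.5960e+05

x = -1.3010e-06 M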